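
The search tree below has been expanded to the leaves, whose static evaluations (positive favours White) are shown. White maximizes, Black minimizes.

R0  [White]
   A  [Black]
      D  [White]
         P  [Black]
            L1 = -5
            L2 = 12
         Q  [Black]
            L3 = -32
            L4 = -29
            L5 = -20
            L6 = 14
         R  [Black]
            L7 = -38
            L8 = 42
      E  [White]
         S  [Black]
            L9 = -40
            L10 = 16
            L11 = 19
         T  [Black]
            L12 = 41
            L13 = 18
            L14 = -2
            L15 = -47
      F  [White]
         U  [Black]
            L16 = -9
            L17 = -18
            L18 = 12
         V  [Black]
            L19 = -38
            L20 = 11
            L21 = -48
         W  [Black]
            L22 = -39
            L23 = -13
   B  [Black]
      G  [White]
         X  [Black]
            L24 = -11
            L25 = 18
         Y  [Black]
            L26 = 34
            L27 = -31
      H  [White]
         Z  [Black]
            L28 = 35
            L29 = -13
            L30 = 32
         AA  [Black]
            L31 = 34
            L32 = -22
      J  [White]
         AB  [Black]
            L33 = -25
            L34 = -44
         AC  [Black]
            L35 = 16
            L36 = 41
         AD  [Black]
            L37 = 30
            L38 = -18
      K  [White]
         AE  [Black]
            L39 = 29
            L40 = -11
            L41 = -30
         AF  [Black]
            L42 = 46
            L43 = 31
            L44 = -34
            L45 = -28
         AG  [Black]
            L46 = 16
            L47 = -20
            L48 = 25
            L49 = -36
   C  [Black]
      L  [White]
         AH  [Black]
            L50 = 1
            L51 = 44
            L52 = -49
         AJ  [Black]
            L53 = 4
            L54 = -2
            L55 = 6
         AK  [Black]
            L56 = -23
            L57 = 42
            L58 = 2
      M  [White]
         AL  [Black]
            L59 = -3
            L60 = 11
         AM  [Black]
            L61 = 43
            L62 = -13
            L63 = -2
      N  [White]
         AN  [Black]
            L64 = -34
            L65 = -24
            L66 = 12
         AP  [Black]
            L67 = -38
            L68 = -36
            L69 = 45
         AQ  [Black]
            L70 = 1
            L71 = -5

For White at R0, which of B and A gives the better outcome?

X (Black): min(-11, 18) = -11
Y (Black): min(34, -31) = -31
G (White): max(-11, -31) = -11
Z (Black): min(35, -13, 32) = -13
AA (Black): min(34, -22) = -22
H (White): max(-13, -22) = -13
AB (Black): min(-25, -44) = -44
AC (Black): min(16, 41) = 16
AD (Black): min(30, -18) = -18
J (White): max(-44, 16, -18) = 16
AE (Black): min(29, -11, -30) = -30
AF (Black): min(46, 31, -34, -28) = -34
AG (Black): min(16, -20, 25, -36) = -36
K (White): max(-30, -34, -36) = -30
B (Black): min(-11, -13, 16, -30) = -30
P (Black): min(-5, 12) = -5
Q (Black): min(-32, -29, -20, 14) = -32
R (Black): min(-38, 42) = -38
D (White): max(-5, -32, -38) = -5
S (Black): min(-40, 16, 19) = -40
T (Black): min(41, 18, -2, -47) = -47
E (White): max(-40, -47) = -40
U (Black): min(-9, -18, 12) = -18
V (Black): min(-38, 11, -48) = -48
W (Black): min(-39, -13) = -39
F (White): max(-18, -48, -39) = -18
A (Black): min(-5, -40, -18) = -40
White prefers the higher value; B=-30, A=-40. B is better since -30 > -40.

B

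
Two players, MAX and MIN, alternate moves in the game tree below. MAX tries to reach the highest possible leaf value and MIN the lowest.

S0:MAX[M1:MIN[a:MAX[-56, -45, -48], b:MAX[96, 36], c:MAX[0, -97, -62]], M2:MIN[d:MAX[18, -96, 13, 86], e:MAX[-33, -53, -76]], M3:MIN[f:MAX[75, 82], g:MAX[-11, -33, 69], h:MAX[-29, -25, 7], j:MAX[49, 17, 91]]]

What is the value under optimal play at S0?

7

a (MAX): max(-56, -45, -48) = -45
b (MAX): max(96, 36) = 96
c (MAX): max(0, -97, -62) = 0
M1 (MIN): min(-45, 96, 0) = -45
d (MAX): max(18, -96, 13, 86) = 86
e (MAX): max(-33, -53, -76) = -33
M2 (MIN): min(86, -33) = -33
f (MAX): max(75, 82) = 82
g (MAX): max(-11, -33, 69) = 69
h (MAX): max(-29, -25, 7) = 7
j (MAX): max(49, 17, 91) = 91
M3 (MIN): min(82, 69, 7, 91) = 7
S0 (MAX): max(-45, -33, 7) = 7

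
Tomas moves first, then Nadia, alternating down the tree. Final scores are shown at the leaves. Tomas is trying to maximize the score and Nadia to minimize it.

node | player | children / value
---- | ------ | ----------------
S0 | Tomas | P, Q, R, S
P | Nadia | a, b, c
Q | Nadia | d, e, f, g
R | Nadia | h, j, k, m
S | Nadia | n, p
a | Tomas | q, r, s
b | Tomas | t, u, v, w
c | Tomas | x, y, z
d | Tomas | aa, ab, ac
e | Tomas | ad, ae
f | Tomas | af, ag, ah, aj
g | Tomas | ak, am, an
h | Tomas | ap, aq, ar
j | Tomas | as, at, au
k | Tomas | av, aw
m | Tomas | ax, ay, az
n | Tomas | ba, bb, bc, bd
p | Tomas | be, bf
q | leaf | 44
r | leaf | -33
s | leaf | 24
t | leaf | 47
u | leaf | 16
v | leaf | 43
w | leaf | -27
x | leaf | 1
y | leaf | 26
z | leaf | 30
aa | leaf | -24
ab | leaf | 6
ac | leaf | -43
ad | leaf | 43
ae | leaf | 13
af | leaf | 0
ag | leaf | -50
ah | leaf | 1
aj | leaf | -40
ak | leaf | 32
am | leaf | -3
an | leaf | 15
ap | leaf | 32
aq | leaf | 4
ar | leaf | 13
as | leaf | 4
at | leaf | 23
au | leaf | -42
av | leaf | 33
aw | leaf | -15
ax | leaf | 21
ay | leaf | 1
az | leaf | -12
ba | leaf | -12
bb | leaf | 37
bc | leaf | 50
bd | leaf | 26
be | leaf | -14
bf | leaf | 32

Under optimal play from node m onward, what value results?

m (Tomas): max(21, 1, -12) = 21

21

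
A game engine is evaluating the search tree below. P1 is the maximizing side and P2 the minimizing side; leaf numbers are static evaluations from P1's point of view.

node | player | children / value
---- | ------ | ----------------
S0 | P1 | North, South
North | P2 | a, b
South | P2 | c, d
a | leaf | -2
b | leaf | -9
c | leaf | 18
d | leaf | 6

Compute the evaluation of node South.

South (P2): min(18, 6) = 6

6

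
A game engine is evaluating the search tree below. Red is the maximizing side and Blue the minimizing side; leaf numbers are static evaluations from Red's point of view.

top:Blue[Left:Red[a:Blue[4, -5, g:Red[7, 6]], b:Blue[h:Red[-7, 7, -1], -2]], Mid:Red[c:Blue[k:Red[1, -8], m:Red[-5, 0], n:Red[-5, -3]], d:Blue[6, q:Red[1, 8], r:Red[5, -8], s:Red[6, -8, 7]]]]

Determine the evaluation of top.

-2

g (Red): max(7, 6) = 7
a (Blue): min(4, -5, 7) = -5
h (Red): max(-7, 7, -1) = 7
b (Blue): min(7, -2) = -2
Left (Red): max(-5, -2) = -2
k (Red): max(1, -8) = 1
m (Red): max(-5, 0) = 0
n (Red): max(-5, -3) = -3
c (Blue): min(1, 0, -3) = -3
q (Red): max(1, 8) = 8
r (Red): max(5, -8) = 5
s (Red): max(6, -8, 7) = 7
d (Blue): min(6, 8, 5, 7) = 5
Mid (Red): max(-3, 5) = 5
top (Blue): min(-2, 5) = -2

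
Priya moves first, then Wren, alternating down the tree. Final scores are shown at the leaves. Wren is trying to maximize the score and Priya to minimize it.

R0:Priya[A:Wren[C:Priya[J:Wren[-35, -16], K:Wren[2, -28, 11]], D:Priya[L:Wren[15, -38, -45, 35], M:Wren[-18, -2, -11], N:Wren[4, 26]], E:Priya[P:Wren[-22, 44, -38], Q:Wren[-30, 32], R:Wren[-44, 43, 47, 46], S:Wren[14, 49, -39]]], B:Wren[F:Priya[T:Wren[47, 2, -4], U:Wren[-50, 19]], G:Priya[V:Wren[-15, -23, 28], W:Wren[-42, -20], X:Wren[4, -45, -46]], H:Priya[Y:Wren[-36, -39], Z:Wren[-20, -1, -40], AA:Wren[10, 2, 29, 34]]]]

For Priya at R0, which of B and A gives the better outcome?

T (Wren): max(47, 2, -4) = 47
U (Wren): max(-50, 19) = 19
F (Priya): min(47, 19) = 19
V (Wren): max(-15, -23, 28) = 28
W (Wren): max(-42, -20) = -20
X (Wren): max(4, -45, -46) = 4
G (Priya): min(28, -20, 4) = -20
Y (Wren): max(-36, -39) = -36
Z (Wren): max(-20, -1, -40) = -1
AA (Wren): max(10, 2, 29, 34) = 34
H (Priya): min(-36, -1, 34) = -36
B (Wren): max(19, -20, -36) = 19
J (Wren): max(-35, -16) = -16
K (Wren): max(2, -28, 11) = 11
C (Priya): min(-16, 11) = -16
L (Wren): max(15, -38, -45, 35) = 35
M (Wren): max(-18, -2, -11) = -2
N (Wren): max(4, 26) = 26
D (Priya): min(35, -2, 26) = -2
P (Wren): max(-22, 44, -38) = 44
Q (Wren): max(-30, 32) = 32
R (Wren): max(-44, 43, 47, 46) = 47
S (Wren): max(14, 49, -39) = 49
E (Priya): min(44, 32, 47, 49) = 32
A (Wren): max(-16, -2, 32) = 32
Priya prefers the lower value; B=19, A=32. B is better since 19 < 32.

B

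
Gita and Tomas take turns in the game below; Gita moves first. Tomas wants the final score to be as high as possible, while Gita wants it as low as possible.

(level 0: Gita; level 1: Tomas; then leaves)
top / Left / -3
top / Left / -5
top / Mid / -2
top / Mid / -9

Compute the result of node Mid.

-2

Mid (Tomas): max(-2, -9) = -2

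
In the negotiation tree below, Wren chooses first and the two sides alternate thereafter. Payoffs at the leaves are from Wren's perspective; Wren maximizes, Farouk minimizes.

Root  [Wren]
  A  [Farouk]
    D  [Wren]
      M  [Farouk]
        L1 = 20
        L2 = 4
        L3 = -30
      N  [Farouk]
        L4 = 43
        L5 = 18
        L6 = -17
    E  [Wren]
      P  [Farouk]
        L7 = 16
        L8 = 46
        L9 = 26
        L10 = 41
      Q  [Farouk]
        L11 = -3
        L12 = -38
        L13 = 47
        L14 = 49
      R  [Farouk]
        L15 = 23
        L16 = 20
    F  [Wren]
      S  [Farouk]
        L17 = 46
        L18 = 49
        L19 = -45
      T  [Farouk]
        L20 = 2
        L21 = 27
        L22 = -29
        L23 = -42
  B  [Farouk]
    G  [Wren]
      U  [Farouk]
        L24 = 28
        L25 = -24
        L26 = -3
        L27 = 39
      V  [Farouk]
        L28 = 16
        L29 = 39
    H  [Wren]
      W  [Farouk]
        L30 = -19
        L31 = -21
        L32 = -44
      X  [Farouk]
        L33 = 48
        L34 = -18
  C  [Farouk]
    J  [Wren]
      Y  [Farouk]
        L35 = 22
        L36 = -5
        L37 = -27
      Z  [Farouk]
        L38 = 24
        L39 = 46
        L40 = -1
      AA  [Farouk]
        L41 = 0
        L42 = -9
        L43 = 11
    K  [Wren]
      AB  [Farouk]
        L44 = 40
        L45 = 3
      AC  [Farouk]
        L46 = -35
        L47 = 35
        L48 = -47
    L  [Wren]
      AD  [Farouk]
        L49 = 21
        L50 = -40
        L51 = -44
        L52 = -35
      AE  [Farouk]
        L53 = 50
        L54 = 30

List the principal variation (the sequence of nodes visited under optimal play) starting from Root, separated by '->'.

M (Farouk): min(20, 4, -30) = -30
N (Farouk): min(43, 18, -17) = -17
D (Wren): max(-30, -17) = -17
P (Farouk): min(16, 46, 26, 41) = 16
Q (Farouk): min(-3, -38, 47, 49) = -38
R (Farouk): min(23, 20) = 20
E (Wren): max(16, -38, 20) = 20
S (Farouk): min(46, 49, -45) = -45
T (Farouk): min(2, 27, -29, -42) = -42
F (Wren): max(-45, -42) = -42
A (Farouk): min(-17, 20, -42) = -42
U (Farouk): min(28, -24, -3, 39) = -24
V (Farouk): min(16, 39) = 16
G (Wren): max(-24, 16) = 16
W (Farouk): min(-19, -21, -44) = -44
X (Farouk): min(48, -18) = -18
H (Wren): max(-44, -18) = -18
B (Farouk): min(16, -18) = -18
Y (Farouk): min(22, -5, -27) = -27
Z (Farouk): min(24, 46, -1) = -1
AA (Farouk): min(0, -9, 11) = -9
J (Wren): max(-27, -1, -9) = -1
AB (Farouk): min(40, 3) = 3
AC (Farouk): min(-35, 35, -47) = -47
K (Wren): max(3, -47) = 3
AD (Farouk): min(21, -40, -44, -35) = -44
AE (Farouk): min(50, 30) = 30
L (Wren): max(-44, 30) = 30
C (Farouk): min(-1, 3, 30) = -1
Root (Wren): max(-42, -18, -1) = -1
At Root, Wren picks C (highest: -1).
At C, Farouk picks J (lowest: -1).
At J, Wren picks Z (highest: -1).
At Z, Farouk picks L40 (lowest: -1).
Terminal value -1.

Root -> C -> J -> Z -> L40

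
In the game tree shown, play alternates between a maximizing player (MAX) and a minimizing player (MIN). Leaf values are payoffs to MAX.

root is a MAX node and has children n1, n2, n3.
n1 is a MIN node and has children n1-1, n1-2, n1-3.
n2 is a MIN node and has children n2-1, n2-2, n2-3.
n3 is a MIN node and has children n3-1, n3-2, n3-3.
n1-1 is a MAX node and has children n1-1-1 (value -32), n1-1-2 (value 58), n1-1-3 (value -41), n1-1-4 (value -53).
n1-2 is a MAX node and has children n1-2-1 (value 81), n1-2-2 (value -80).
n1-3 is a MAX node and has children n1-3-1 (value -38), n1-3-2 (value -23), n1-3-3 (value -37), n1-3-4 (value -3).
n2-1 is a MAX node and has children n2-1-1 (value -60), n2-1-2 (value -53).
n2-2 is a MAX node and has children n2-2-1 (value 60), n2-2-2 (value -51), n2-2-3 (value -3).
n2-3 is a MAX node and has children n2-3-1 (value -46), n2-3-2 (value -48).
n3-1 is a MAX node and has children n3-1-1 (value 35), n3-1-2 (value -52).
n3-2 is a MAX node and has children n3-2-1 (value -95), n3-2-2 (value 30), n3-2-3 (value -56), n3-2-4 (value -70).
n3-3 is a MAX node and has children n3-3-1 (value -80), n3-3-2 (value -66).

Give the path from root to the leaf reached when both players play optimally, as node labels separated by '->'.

root -> n1 -> n1-3 -> n1-3-4

n1-1 (MAX): max(-32, 58, -41, -53) = 58
n1-2 (MAX): max(81, -80) = 81
n1-3 (MAX): max(-38, -23, -37, -3) = -3
n1 (MIN): min(58, 81, -3) = -3
n2-1 (MAX): max(-60, -53) = -53
n2-2 (MAX): max(60, -51, -3) = 60
n2-3 (MAX): max(-46, -48) = -46
n2 (MIN): min(-53, 60, -46) = -53
n3-1 (MAX): max(35, -52) = 35
n3-2 (MAX): max(-95, 30, -56, -70) = 30
n3-3 (MAX): max(-80, -66) = -66
n3 (MIN): min(35, 30, -66) = -66
root (MAX): max(-3, -53, -66) = -3
At root, MAX picks n1 (highest: -3).
At n1, MIN picks n1-3 (lowest: -3).
At n1-3, MAX picks n1-3-4 (highest: -3).
Terminal value -3.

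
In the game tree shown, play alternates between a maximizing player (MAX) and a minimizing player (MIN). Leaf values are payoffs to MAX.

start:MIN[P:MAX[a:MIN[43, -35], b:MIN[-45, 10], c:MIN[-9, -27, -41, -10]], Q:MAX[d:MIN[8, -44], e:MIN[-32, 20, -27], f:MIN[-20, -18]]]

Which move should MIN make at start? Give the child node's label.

a (MIN): min(43, -35) = -35
b (MIN): min(-45, 10) = -45
c (MIN): min(-9, -27, -41, -10) = -41
P (MAX): max(-35, -45, -41) = -35
d (MIN): min(8, -44) = -44
e (MIN): min(-32, 20, -27) = -32
f (MIN): min(-20, -18) = -20
Q (MAX): max(-44, -32, -20) = -20
start (MIN): min(-35, -20) = -35
MIN at start wants the lowest of {P=-35, Q=-20}, so chooses P.

P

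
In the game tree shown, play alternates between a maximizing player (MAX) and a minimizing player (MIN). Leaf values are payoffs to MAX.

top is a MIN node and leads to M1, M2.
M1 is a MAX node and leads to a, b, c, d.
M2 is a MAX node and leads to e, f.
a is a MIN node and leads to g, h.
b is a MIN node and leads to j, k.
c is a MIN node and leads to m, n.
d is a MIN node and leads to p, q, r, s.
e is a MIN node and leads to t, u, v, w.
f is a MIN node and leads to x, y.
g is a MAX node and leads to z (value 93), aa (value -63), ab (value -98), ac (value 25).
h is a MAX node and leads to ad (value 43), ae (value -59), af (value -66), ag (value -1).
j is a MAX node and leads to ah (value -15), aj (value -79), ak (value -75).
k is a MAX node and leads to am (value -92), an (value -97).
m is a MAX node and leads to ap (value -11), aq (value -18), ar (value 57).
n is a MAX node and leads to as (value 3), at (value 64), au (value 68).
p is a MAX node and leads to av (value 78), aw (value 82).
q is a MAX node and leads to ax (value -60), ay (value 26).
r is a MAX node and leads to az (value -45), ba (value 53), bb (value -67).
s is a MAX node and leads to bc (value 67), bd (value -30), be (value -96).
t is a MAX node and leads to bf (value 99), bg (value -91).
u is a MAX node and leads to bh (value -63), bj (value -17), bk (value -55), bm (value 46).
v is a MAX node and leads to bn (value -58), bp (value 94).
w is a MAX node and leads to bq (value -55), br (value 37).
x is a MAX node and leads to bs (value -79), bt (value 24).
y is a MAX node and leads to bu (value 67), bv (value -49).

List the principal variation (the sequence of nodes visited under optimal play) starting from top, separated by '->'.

top -> M2 -> e -> w -> br

g (MAX): max(93, -63, -98, 25) = 93
h (MAX): max(43, -59, -66, -1) = 43
a (MIN): min(93, 43) = 43
j (MAX): max(-15, -79, -75) = -15
k (MAX): max(-92, -97) = -92
b (MIN): min(-15, -92) = -92
m (MAX): max(-11, -18, 57) = 57
n (MAX): max(3, 64, 68) = 68
c (MIN): min(57, 68) = 57
p (MAX): max(78, 82) = 82
q (MAX): max(-60, 26) = 26
r (MAX): max(-45, 53, -67) = 53
s (MAX): max(67, -30, -96) = 67
d (MIN): min(82, 26, 53, 67) = 26
M1 (MAX): max(43, -92, 57, 26) = 57
t (MAX): max(99, -91) = 99
u (MAX): max(-63, -17, -55, 46) = 46
v (MAX): max(-58, 94) = 94
w (MAX): max(-55, 37) = 37
e (MIN): min(99, 46, 94, 37) = 37
x (MAX): max(-79, 24) = 24
y (MAX): max(67, -49) = 67
f (MIN): min(24, 67) = 24
M2 (MAX): max(37, 24) = 37
top (MIN): min(57, 37) = 37
At top, MIN picks M2 (lowest: 37).
At M2, MAX picks e (highest: 37).
At e, MIN picks w (lowest: 37).
At w, MAX picks br (highest: 37).
Terminal value 37.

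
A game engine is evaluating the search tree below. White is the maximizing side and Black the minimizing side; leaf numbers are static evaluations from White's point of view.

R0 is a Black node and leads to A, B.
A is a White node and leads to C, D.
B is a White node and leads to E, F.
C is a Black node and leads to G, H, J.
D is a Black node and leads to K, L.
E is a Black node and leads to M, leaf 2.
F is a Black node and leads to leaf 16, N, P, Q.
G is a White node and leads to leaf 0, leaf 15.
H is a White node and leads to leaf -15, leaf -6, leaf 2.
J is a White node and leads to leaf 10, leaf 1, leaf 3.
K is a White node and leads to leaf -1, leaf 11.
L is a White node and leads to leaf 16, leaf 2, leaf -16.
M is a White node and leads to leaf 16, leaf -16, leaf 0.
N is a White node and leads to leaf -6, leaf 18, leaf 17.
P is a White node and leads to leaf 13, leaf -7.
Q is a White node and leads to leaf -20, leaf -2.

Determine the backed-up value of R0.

G (White): max(0, 15) = 15
H (White): max(-15, -6, 2) = 2
J (White): max(10, 1, 3) = 10
C (Black): min(15, 2, 10) = 2
K (White): max(-1, 11) = 11
L (White): max(16, 2, -16) = 16
D (Black): min(11, 16) = 11
A (White): max(2, 11) = 11
M (White): max(16, -16, 0) = 16
E (Black): min(16, 2) = 2
N (White): max(-6, 18, 17) = 18
P (White): max(13, -7) = 13
Q (White): max(-20, -2) = -2
F (Black): min(16, 18, 13, -2) = -2
B (White): max(2, -2) = 2
R0 (Black): min(11, 2) = 2

2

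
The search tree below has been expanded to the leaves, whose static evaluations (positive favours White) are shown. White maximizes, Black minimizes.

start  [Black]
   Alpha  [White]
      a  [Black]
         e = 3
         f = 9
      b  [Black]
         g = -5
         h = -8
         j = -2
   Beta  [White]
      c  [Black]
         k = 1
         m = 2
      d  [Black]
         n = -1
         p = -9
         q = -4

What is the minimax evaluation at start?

a (Black): min(3, 9) = 3
b (Black): min(-5, -8, -2) = -8
Alpha (White): max(3, -8) = 3
c (Black): min(1, 2) = 1
d (Black): min(-1, -9, -4) = -9
Beta (White): max(1, -9) = 1
start (Black): min(3, 1) = 1

1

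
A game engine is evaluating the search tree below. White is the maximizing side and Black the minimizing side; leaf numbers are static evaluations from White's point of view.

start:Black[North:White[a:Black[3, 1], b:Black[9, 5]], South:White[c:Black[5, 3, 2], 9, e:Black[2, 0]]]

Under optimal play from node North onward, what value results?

a (Black): min(3, 1) = 1
b (Black): min(9, 5) = 5
North (White): max(1, 5) = 5

5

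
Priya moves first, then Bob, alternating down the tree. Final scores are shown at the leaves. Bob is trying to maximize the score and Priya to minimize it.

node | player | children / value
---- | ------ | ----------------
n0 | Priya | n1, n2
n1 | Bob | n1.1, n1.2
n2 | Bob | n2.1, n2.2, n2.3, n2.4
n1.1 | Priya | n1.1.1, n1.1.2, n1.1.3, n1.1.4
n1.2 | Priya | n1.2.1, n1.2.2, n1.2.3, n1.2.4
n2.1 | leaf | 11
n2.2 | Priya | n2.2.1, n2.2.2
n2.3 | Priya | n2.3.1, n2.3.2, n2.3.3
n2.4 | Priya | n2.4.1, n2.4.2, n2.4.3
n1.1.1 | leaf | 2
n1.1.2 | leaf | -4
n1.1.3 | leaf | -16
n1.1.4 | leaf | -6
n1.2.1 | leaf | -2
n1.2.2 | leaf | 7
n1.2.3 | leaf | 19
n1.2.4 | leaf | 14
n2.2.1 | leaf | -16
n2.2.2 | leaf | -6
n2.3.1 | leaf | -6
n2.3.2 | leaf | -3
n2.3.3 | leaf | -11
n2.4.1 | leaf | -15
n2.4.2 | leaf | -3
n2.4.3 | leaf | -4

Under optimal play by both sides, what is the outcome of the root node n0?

n1.1 (Priya): min(2, -4, -16, -6) = -16
n1.2 (Priya): min(-2, 7, 19, 14) = -2
n1 (Bob): max(-16, -2) = -2
n2.2 (Priya): min(-16, -6) = -16
n2.3 (Priya): min(-6, -3, -11) = -11
n2.4 (Priya): min(-15, -3, -4) = -15
n2 (Bob): max(11, -16, -11, -15) = 11
n0 (Priya): min(-2, 11) = -2

-2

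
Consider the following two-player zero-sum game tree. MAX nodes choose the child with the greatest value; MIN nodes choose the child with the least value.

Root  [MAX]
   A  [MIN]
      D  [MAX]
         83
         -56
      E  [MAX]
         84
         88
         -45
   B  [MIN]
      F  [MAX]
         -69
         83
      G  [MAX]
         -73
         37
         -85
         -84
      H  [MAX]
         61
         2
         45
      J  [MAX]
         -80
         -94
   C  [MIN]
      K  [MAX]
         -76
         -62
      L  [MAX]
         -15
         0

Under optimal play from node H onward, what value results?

H (MAX): max(61, 2, 45) = 61

61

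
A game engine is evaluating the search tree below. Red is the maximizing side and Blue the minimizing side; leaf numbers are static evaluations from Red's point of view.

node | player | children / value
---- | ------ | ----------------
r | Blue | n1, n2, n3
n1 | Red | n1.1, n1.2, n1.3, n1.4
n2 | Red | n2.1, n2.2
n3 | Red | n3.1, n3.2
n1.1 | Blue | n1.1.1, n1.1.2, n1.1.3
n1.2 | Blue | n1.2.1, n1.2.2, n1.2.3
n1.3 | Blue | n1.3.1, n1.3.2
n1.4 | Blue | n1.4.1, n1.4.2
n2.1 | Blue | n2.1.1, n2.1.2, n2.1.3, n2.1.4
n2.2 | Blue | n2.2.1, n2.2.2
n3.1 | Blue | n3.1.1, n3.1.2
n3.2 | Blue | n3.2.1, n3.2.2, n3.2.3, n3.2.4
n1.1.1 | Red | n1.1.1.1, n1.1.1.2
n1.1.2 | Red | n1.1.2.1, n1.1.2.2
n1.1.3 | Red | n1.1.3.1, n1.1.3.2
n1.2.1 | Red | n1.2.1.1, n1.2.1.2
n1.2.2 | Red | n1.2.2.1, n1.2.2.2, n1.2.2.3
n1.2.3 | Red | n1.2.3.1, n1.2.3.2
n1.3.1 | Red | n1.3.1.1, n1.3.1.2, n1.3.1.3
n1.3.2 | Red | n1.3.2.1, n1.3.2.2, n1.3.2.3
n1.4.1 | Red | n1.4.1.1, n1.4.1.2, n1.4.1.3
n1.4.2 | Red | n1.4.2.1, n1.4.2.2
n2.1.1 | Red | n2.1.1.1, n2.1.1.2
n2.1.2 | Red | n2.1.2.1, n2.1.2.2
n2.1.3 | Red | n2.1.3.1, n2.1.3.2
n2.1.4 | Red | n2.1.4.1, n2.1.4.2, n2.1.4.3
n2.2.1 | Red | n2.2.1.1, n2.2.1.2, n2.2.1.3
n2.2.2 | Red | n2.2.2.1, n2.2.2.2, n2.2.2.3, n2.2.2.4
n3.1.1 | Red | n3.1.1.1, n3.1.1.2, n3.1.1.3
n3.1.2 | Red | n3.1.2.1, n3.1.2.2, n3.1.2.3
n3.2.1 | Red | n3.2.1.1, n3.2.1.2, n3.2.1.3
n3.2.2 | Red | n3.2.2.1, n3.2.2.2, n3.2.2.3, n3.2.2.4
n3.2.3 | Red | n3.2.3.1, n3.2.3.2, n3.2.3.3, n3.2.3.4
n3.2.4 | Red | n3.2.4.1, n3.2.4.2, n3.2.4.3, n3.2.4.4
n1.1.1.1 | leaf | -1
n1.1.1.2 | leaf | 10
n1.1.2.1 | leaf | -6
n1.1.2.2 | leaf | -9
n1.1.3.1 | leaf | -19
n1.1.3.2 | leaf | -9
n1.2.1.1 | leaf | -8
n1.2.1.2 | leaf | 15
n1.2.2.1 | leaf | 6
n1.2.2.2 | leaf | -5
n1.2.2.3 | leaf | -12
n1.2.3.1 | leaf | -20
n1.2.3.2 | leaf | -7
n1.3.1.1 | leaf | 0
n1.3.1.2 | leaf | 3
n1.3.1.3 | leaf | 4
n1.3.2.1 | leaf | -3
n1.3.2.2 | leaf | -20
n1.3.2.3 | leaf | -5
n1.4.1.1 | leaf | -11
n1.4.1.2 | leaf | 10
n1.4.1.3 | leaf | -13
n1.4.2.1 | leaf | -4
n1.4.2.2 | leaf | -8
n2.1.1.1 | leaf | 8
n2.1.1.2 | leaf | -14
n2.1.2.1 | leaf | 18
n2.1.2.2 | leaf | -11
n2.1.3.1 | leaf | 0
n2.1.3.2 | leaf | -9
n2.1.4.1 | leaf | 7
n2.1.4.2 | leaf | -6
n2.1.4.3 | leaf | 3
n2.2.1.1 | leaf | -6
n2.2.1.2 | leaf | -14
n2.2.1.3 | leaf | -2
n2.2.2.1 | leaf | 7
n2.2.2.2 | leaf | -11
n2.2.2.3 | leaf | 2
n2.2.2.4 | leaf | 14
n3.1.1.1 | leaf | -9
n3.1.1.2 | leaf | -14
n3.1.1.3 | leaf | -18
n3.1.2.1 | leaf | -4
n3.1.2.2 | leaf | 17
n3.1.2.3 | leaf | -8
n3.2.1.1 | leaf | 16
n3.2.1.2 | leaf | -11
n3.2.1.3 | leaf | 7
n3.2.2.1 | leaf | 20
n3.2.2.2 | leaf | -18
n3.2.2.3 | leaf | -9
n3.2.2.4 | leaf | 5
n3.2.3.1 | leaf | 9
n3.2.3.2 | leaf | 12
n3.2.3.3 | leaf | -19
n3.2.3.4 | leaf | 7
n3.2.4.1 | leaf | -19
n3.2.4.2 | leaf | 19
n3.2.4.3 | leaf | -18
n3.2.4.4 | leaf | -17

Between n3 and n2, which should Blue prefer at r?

n3.1.1 (Red): max(-9, -14, -18) = -9
n3.1.2 (Red): max(-4, 17, -8) = 17
n3.1 (Blue): min(-9, 17) = -9
n3.2.1 (Red): max(16, -11, 7) = 16
n3.2.2 (Red): max(20, -18, -9, 5) = 20
n3.2.3 (Red): max(9, 12, -19, 7) = 12
n3.2.4 (Red): max(-19, 19, -18, -17) = 19
n3.2 (Blue): min(16, 20, 12, 19) = 12
n3 (Red): max(-9, 12) = 12
n2.1.1 (Red): max(8, -14) = 8
n2.1.2 (Red): max(18, -11) = 18
n2.1.3 (Red): max(0, -9) = 0
n2.1.4 (Red): max(7, -6, 3) = 7
n2.1 (Blue): min(8, 18, 0, 7) = 0
n2.2.1 (Red): max(-6, -14, -2) = -2
n2.2.2 (Red): max(7, -11, 2, 14) = 14
n2.2 (Blue): min(-2, 14) = -2
n2 (Red): max(0, -2) = 0
Blue prefers the lower value; n3=12, n2=0. n2 is better since 0 < 12.

n2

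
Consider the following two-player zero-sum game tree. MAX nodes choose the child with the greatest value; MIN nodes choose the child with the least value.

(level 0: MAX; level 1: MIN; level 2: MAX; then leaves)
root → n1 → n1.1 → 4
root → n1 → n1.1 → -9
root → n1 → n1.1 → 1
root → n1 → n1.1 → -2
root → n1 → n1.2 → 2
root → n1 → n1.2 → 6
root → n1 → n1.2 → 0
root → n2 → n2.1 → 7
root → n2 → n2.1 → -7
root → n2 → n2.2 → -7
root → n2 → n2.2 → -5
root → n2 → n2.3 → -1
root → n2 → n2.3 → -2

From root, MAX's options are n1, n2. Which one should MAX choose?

n1.1 (MAX): max(4, -9, 1, -2) = 4
n1.2 (MAX): max(2, 6, 0) = 6
n1 (MIN): min(4, 6) = 4
n2.1 (MAX): max(7, -7) = 7
n2.2 (MAX): max(-7, -5) = -5
n2.3 (MAX): max(-1, -2) = -1
n2 (MIN): min(7, -5, -1) = -5
root (MAX): max(4, -5) = 4
MAX at root wants the highest of {n1=4, n2=-5}, so chooses n1.

n1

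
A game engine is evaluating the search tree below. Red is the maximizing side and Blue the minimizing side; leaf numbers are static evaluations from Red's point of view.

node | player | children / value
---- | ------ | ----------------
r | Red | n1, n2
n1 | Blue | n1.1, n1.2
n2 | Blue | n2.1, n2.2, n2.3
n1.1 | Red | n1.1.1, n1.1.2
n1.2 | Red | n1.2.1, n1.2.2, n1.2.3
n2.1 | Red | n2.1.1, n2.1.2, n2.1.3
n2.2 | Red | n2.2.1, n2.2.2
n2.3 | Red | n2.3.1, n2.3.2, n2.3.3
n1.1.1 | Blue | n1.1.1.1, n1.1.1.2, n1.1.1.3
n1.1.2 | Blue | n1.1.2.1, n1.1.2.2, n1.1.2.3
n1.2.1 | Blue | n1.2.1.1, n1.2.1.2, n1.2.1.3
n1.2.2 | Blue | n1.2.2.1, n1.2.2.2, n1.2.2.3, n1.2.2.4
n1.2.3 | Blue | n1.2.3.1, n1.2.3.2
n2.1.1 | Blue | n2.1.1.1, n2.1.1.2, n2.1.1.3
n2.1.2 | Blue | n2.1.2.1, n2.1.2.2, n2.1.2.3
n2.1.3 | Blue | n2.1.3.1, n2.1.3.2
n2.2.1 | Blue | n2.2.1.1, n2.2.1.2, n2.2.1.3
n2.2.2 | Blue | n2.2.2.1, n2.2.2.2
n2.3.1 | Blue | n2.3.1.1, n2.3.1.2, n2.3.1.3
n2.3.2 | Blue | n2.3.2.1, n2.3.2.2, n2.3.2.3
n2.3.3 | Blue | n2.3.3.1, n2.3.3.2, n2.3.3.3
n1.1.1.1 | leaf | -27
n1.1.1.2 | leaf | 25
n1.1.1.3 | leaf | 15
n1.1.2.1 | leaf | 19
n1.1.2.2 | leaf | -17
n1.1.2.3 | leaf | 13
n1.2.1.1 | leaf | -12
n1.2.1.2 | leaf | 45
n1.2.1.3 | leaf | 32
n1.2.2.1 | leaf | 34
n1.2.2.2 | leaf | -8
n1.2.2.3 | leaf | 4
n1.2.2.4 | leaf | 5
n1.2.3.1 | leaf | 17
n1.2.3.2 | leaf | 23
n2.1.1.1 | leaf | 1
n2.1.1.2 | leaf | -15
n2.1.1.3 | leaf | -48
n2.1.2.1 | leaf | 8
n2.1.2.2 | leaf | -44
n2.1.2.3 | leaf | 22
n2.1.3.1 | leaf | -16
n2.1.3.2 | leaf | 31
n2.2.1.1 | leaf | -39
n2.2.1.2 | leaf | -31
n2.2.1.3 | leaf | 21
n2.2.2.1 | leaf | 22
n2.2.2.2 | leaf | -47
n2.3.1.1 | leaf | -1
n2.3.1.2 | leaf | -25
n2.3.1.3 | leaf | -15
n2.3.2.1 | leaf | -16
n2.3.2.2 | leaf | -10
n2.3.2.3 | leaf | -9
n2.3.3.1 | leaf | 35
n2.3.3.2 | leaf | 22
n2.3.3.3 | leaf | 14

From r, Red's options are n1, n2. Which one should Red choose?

n1.1.1 (Blue): min(-27, 25, 15) = -27
n1.1.2 (Blue): min(19, -17, 13) = -17
n1.1 (Red): max(-27, -17) = -17
n1.2.1 (Blue): min(-12, 45, 32) = -12
n1.2.2 (Blue): min(34, -8, 4, 5) = -8
n1.2.3 (Blue): min(17, 23) = 17
n1.2 (Red): max(-12, -8, 17) = 17
n1 (Blue): min(-17, 17) = -17
n2.1.1 (Blue): min(1, -15, -48) = -48
n2.1.2 (Blue): min(8, -44, 22) = -44
n2.1.3 (Blue): min(-16, 31) = -16
n2.1 (Red): max(-48, -44, -16) = -16
n2.2.1 (Blue): min(-39, -31, 21) = -39
n2.2.2 (Blue): min(22, -47) = -47
n2.2 (Red): max(-39, -47) = -39
n2.3.1 (Blue): min(-1, -25, -15) = -25
n2.3.2 (Blue): min(-16, -10, -9) = -16
n2.3.3 (Blue): min(35, 22, 14) = 14
n2.3 (Red): max(-25, -16, 14) = 14
n2 (Blue): min(-16, -39, 14) = -39
r (Red): max(-17, -39) = -17
Red at r wants the highest of {n1=-17, n2=-39}, so chooses n1.

n1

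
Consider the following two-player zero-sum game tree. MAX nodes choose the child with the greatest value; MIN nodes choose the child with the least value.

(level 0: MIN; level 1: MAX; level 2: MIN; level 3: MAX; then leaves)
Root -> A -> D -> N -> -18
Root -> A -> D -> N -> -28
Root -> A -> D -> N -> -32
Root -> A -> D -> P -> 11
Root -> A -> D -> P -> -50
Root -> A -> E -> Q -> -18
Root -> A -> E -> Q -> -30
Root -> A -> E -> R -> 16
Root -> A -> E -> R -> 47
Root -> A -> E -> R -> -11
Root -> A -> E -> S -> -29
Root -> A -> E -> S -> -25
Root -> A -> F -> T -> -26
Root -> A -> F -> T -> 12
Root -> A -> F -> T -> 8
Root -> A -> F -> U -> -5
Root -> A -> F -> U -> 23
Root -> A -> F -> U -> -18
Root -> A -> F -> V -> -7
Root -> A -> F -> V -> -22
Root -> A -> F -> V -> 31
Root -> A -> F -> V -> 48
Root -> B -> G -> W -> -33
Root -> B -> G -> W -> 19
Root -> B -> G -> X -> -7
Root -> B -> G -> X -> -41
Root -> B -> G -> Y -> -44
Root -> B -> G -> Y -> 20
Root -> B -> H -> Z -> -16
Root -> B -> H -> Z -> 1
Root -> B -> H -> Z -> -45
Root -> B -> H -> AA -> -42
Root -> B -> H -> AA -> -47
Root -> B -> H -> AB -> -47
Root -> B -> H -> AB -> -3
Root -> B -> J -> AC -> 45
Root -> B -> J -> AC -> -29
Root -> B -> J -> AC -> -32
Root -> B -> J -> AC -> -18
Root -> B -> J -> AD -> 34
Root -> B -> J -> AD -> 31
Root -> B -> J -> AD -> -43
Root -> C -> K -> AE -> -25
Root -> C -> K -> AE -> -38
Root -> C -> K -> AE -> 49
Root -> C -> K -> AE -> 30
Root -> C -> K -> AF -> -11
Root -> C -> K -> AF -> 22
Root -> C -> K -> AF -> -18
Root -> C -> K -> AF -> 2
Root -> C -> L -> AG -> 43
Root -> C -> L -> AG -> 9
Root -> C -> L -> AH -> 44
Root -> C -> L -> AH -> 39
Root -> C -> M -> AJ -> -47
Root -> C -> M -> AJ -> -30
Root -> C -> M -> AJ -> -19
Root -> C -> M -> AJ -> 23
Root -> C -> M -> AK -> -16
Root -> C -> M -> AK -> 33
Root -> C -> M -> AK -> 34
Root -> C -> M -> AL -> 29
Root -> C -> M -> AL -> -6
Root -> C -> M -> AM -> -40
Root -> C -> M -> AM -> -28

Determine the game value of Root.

12

N (MAX): max(-18, -28, -32) = -18
P (MAX): max(11, -50) = 11
D (MIN): min(-18, 11) = -18
Q (MAX): max(-18, -30) = -18
R (MAX): max(16, 47, -11) = 47
S (MAX): max(-29, -25) = -25
E (MIN): min(-18, 47, -25) = -25
T (MAX): max(-26, 12, 8) = 12
U (MAX): max(-5, 23, -18) = 23
V (MAX): max(-7, -22, 31, 48) = 48
F (MIN): min(12, 23, 48) = 12
A (MAX): max(-18, -25, 12) = 12
W (MAX): max(-33, 19) = 19
X (MAX): max(-7, -41) = -7
Y (MAX): max(-44, 20) = 20
G (MIN): min(19, -7, 20) = -7
Z (MAX): max(-16, 1, -45) = 1
AA (MAX): max(-42, -47) = -42
AB (MAX): max(-47, -3) = -3
H (MIN): min(1, -42, -3) = -42
AC (MAX): max(45, -29, -32, -18) = 45
AD (MAX): max(34, 31, -43) = 34
J (MIN): min(45, 34) = 34
B (MAX): max(-7, -42, 34) = 34
AE (MAX): max(-25, -38, 49, 30) = 49
AF (MAX): max(-11, 22, -18, 2) = 22
K (MIN): min(49, 22) = 22
AG (MAX): max(43, 9) = 43
AH (MAX): max(44, 39) = 44
L (MIN): min(43, 44) = 43
AJ (MAX): max(-47, -30, -19, 23) = 23
AK (MAX): max(-16, 33, 34) = 34
AL (MAX): max(29, -6) = 29
AM (MAX): max(-40, -28) = -28
M (MIN): min(23, 34, 29, -28) = -28
C (MAX): max(22, 43, -28) = 43
Root (MIN): min(12, 34, 43) = 12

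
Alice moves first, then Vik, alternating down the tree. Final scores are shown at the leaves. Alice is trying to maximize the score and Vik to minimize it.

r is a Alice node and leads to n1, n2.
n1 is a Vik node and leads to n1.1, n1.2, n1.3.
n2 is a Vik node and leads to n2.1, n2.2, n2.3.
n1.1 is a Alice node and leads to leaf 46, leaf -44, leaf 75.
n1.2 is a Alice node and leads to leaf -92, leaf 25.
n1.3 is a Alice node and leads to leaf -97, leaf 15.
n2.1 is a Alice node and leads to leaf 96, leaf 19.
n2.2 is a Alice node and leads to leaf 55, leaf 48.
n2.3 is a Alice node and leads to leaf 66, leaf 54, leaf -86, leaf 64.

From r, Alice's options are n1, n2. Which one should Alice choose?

n1.1 (Alice): max(46, -44, 75) = 75
n1.2 (Alice): max(-92, 25) = 25
n1.3 (Alice): max(-97, 15) = 15
n1 (Vik): min(75, 25, 15) = 15
n2.1 (Alice): max(96, 19) = 96
n2.2 (Alice): max(55, 48) = 55
n2.3 (Alice): max(66, 54, -86, 64) = 66
n2 (Vik): min(96, 55, 66) = 55
r (Alice): max(15, 55) = 55
Alice at r wants the highest of {n1=15, n2=55}, so chooses n2.

n2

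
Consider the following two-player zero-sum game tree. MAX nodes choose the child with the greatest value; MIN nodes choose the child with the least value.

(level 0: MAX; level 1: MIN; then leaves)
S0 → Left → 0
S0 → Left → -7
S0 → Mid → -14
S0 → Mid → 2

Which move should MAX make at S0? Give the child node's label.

Left (MIN): min(0, -7) = -7
Mid (MIN): min(-14, 2) = -14
S0 (MAX): max(-7, -14) = -7
MAX at S0 wants the highest of {Left=-7, Mid=-14}, so chooses Left.

Left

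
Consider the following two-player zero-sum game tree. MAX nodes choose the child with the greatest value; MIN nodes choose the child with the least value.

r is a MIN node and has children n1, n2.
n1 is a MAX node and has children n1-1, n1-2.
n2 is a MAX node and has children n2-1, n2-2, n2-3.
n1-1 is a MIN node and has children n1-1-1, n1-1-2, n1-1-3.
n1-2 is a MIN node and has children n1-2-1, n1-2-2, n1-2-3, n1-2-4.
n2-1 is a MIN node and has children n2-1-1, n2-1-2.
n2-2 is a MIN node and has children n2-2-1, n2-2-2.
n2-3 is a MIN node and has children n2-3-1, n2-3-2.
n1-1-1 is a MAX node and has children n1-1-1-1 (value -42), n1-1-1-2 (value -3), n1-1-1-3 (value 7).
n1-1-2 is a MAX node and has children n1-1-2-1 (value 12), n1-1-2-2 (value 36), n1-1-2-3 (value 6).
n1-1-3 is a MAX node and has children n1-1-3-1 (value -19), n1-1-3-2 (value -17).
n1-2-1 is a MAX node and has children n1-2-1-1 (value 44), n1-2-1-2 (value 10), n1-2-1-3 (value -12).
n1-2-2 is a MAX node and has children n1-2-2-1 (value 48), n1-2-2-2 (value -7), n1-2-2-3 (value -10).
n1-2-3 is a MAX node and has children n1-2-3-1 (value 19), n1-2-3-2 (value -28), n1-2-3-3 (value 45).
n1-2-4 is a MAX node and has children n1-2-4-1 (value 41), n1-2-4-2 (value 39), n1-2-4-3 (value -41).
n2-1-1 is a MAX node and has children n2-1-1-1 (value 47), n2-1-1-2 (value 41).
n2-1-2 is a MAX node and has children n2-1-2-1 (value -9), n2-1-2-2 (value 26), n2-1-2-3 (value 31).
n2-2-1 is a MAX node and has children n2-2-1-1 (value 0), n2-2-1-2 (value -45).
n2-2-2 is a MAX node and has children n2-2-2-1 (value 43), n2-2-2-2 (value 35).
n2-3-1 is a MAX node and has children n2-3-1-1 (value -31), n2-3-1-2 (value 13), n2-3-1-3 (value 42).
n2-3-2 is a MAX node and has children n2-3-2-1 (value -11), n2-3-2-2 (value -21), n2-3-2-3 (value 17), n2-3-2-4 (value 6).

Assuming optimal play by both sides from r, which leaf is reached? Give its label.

n2-1-2-3

n1-1-1 (MAX): max(-42, -3, 7) = 7
n1-1-2 (MAX): max(12, 36, 6) = 36
n1-1-3 (MAX): max(-19, -17) = -17
n1-1 (MIN): min(7, 36, -17) = -17
n1-2-1 (MAX): max(44, 10, -12) = 44
n1-2-2 (MAX): max(48, -7, -10) = 48
n1-2-3 (MAX): max(19, -28, 45) = 45
n1-2-4 (MAX): max(41, 39, -41) = 41
n1-2 (MIN): min(44, 48, 45, 41) = 41
n1 (MAX): max(-17, 41) = 41
n2-1-1 (MAX): max(47, 41) = 47
n2-1-2 (MAX): max(-9, 26, 31) = 31
n2-1 (MIN): min(47, 31) = 31
n2-2-1 (MAX): max(0, -45) = 0
n2-2-2 (MAX): max(43, 35) = 43
n2-2 (MIN): min(0, 43) = 0
n2-3-1 (MAX): max(-31, 13, 42) = 42
n2-3-2 (MAX): max(-11, -21, 17, 6) = 17
n2-3 (MIN): min(42, 17) = 17
n2 (MAX): max(31, 0, 17) = 31
r (MIN): min(41, 31) = 31
At r, MIN picks n2 (lowest: 31).
At n2, MAX picks n2-1 (highest: 31).
At n2-1, MIN picks n2-1-2 (lowest: 31).
At n2-1-2, MAX picks n2-1-2-3 (highest: 31).
Terminal value 31.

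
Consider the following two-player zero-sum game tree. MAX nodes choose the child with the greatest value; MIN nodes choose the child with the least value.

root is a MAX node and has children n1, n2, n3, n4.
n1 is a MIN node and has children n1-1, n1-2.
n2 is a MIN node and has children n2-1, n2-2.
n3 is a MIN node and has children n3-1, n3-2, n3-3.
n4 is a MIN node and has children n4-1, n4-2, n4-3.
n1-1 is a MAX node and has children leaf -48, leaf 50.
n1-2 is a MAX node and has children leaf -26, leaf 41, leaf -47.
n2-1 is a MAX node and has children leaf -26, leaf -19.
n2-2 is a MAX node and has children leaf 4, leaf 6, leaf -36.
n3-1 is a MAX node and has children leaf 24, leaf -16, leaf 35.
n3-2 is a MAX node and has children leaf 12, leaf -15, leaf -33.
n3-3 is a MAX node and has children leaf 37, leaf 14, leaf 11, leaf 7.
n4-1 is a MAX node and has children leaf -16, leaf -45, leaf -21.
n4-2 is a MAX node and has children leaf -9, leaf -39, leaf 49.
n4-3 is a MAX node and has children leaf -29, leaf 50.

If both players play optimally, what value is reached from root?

41

n1-1 (MAX): max(-48, 50) = 50
n1-2 (MAX): max(-26, 41, -47) = 41
n1 (MIN): min(50, 41) = 41
n2-1 (MAX): max(-26, -19) = -19
n2-2 (MAX): max(4, 6, -36) = 6
n2 (MIN): min(-19, 6) = -19
n3-1 (MAX): max(24, -16, 35) = 35
n3-2 (MAX): max(12, -15, -33) = 12
n3-3 (MAX): max(37, 14, 11, 7) = 37
n3 (MIN): min(35, 12, 37) = 12
n4-1 (MAX): max(-16, -45, -21) = -16
n4-2 (MAX): max(-9, -39, 49) = 49
n4-3 (MAX): max(-29, 50) = 50
n4 (MIN): min(-16, 49, 50) = -16
root (MAX): max(41, -19, 12, -16) = 41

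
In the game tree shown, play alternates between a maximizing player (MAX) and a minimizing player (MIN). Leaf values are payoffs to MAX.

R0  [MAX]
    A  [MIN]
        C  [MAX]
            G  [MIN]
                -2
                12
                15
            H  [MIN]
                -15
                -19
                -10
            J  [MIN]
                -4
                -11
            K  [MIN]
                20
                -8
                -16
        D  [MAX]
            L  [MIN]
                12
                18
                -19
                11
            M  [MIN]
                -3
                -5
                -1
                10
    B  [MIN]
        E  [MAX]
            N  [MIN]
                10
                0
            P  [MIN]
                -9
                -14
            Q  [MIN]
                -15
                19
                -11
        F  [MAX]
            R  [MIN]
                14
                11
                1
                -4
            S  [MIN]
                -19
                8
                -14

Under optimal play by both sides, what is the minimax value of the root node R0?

G (MIN): min(-2, 12, 15) = -2
H (MIN): min(-15, -19, -10) = -19
J (MIN): min(-4, -11) = -11
K (MIN): min(20, -8, -16) = -16
C (MAX): max(-2, -19, -11, -16) = -2
L (MIN): min(12, 18, -19, 11) = -19
M (MIN): min(-3, -5, -1, 10) = -5
D (MAX): max(-19, -5) = -5
A (MIN): min(-2, -5) = -5
N (MIN): min(10, 0) = 0
P (MIN): min(-9, -14) = -14
Q (MIN): min(-15, 19, -11) = -15
E (MAX): max(0, -14, -15) = 0
R (MIN): min(14, 11, 1, -4) = -4
S (MIN): min(-19, 8, -14) = -19
F (MAX): max(-4, -19) = -4
B (MIN): min(0, -4) = -4
R0 (MAX): max(-5, -4) = -4

-4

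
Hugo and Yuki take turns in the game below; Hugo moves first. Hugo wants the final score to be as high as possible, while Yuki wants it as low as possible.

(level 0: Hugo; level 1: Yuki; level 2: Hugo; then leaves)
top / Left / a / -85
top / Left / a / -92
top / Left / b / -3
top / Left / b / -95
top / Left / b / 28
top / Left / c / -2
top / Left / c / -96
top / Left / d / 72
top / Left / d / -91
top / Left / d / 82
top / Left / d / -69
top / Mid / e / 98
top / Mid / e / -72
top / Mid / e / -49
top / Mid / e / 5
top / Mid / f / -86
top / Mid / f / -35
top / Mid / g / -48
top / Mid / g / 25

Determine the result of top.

a (Hugo): max(-85, -92) = -85
b (Hugo): max(-3, -95, 28) = 28
c (Hugo): max(-2, -96) = -2
d (Hugo): max(72, -91, 82, -69) = 82
Left (Yuki): min(-85, 28, -2, 82) = -85
e (Hugo): max(98, -72, -49, 5) = 98
f (Hugo): max(-86, -35) = -35
g (Hugo): max(-48, 25) = 25
Mid (Yuki): min(98, -35, 25) = -35
top (Hugo): max(-85, -35) = -35

-35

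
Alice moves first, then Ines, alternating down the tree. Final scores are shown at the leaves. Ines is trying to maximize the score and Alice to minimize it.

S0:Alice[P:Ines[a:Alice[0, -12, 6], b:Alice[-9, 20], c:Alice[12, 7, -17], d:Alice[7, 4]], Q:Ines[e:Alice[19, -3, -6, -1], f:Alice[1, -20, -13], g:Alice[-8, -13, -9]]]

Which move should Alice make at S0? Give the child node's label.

a (Alice): min(0, -12, 6) = -12
b (Alice): min(-9, 20) = -9
c (Alice): min(12, 7, -17) = -17
d (Alice): min(7, 4) = 4
P (Ines): max(-12, -9, -17, 4) = 4
e (Alice): min(19, -3, -6, -1) = -6
f (Alice): min(1, -20, -13) = -20
g (Alice): min(-8, -13, -9) = -13
Q (Ines): max(-6, -20, -13) = -6
S0 (Alice): min(4, -6) = -6
Alice at S0 wants the lowest of {P=4, Q=-6}, so chooses Q.

Q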